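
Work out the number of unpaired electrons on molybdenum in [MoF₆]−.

Summing ligand charges against the −1 overall charge gives an oxidation state of +5 for molybdenum.
Molybdenum is a group-6 element; Mo(V) is therefore d¹.
In an octahedral field the d¹ configuration is t₂g¹e_g⁰ (only one arrangement possible), giving 1 unpaired electron.

1 unpaired electron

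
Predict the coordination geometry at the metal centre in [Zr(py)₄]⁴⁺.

tetrahedral

Pyridine is neutral; balancing the +4 overall charge requires Zr(IV).
Zr sits in group 4, so the d-electron count is 4 − 4 = 0.
Coordination number: 4.
A d⁰ ion has no crystal-field stabilisation preference between square planar and tetrahedral, so four ligands adopt the sterically favoured tetrahedral geometry.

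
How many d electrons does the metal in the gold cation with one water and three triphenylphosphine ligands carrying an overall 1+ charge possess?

d¹⁰

Ligand charges: water is neutral; triphenylphosphine is neutral. With an overall charge of +1 the gold centre must be in the +1 oxidation state.
Gold is a group-11 element; Au(I) is therefore d¹⁰.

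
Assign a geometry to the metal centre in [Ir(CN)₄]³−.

square planar

Ligand charges: each cyanide is −1. With an overall charge of −3 the iridium centre must be in the +1 oxidation state.
Group 9 minus oxidation state 1 gives a d⁸ configuration.
Coordination number: 4.
A 5d d⁸ ion has a large crystal-field splitting; square planar leaves the high-energy d_{x²−y²} orbital empty and maximises CFSE.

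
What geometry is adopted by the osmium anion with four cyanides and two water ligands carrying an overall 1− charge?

octahedral

Ligand charges: each cyanide is −1; water is neutral. With an overall charge of −1 the osmium centre must be in the +3 oxidation state.
Os sits in group 8, so the d-electron count is 8 − 3 = 5.
Coordination number: 6.
Six donors around a single metal centre give an octahedral coordination sphere.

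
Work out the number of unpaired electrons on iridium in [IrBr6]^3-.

Each bromide is −1; balancing the −3 overall charge requires Ir(III).
Iridium is a group-9 element; Ir(III) is therefore d⁶.
The spin state decides the count: a 5d ion has a large Δₒ and is invariably low-spin.
An octahedral low-spin d⁶ ion is t₂g⁶e_g⁰, giving 0 unpaired electrons.

0 unpaired electrons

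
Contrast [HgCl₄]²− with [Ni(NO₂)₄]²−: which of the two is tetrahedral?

[HgCl₄]²−

For [HgCl₄]²−: Ligand charges: each chloride is −1. With an overall charge of −2 the mercury centre must be in the +2 oxidation state. Group 12 minus oxidation state 2 gives a d¹⁰ configuration. A d¹⁰ ion has no crystal-field stabilisation preference between square planar and tetrahedral, so four ligands adopt the sterically favoured tetrahedral geometry. → tetrahedral.
For [Ni(NO₂)₄]²−: Summing ligand charges against the −2 overall charge gives an oxidation state of +2 for nickel. Nickel is a group-10 element; Ni(II) is therefore d⁸. Nitro (N-bound nitrite) is a strong-field ligand (high in the spectrochemical series). A 3d d⁸ ion with strong-field ligands gains enough CFSE to favour square planar over tetrahedral. → square planar.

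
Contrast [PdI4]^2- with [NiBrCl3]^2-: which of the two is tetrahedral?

[NiBrCl3]^2-

For [PdI4]^2-: Summing ligand charges against the −2 overall charge gives an oxidation state of +2 for palladium. Pd sits in group 10, so the d-electron count is 10 − 2 = 8. A 4d d⁸ ion has a large crystal-field splitting; square planar leaves the high-energy d_{x²−y²} orbital empty and maximises CFSE. → square planar.
For [NiBrCl3]^2-: Each bromide is −1; each chloride is −1; balancing the −2 overall charge requires Ni(II). Nickel is a group-10 element; Ni(II) is therefore d⁸. Bromide and chloride are weak-field ligands. With weak-field ligands the CFSE gain from square planar is small, so a 3d d⁸ ion takes the sterically preferred tetrahedral geometry. → tetrahedral.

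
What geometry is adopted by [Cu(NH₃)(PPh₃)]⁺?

linear

Summing ligand charges against the +1 overall charge gives an oxidation state of +1 for copper.
Cu sits in group 11, so the d-electron count is 11 − 1 = 10.
With 2 monodentate ligands the coordination number is 2.
A d¹⁰ ion with only two ligands adopts a linear arrangement (sp hybridisation; no CFSE preference).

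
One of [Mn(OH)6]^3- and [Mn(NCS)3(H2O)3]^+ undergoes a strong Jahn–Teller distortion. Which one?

[Mn(OH)6]^3-

[Mn(OH)6]^3-: Summing ligand charges against the −3 overall charge gives an oxidation state of +3 for manganese. Mn sits in group 7, so the d-electron count is 7 − 3 = 4. Hydroxide is a weak-field ligand for a first-row metal, so the complex is high-spin. The t₂g³e_g¹ (high-spin) configuration has an unevenly filled e_g set; the Jahn–Teller theorem predicts a tetragonal distortion (typically axial elongation) to lift the degeneracy.
[Mn(NCS)3(H2O)3]^+: Each isothiocyanate is −1; water is neutral; balancing the +1 overall charge requires Mn(IV). Group 7 minus oxidation state 4 gives a d³ configuration. The d³ configuration leaves the e_g set evenly filled (or empty) — no strong Jahn–Teller driving force.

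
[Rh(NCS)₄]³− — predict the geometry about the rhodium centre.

square planar

Each isothiocyanate is −1; balancing the −3 overall charge requires Rh(I).
Rhodium is a group-9 element; Rh(I) is therefore d⁸.
Coordination number: 4.
A 4d d⁸ ion has a large crystal-field splitting; square planar leaves the high-energy d_{x²−y²} orbital empty and maximises CFSE.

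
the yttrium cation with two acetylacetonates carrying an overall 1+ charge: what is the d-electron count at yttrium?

Summing ligand charges against the +1 overall charge gives an oxidation state of +3 for yttrium.
Y sits in group 3, so the d-electron count is 3 − 3 = 0.

d0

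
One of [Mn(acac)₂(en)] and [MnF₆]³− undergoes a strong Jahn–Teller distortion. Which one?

[Mn(acac)₂(en)]: Summing ligand charges against the 0 overall charge gives an oxidation state of +2 for manganese. Manganese is a group-7 element; Mn(II) is therefore d⁵. Acetylacetonate is a weak-field ligand for a first-row metal, so the complex is high-spin. The d⁵ configuration leaves the e_g set evenly filled (or empty) — no strong Jahn–Teller driving force.
[MnF₆]³−: Each fluoride is −1; balancing the −3 overall charge requires Mn(III). Group 7 minus oxidation state 3 gives a d⁴ configuration. Fluoride is a weak-field ligand for a first-row metal, so the complex is high-spin. The t₂g³e_g¹ (high-spin) configuration has an unevenly filled e_g set; the Jahn–Teller theorem predicts a tetragonal distortion (typically axial elongation) to lift the degeneracy.

[MnF₆]³−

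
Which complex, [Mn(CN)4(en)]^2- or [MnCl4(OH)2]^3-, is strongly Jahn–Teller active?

[Mn(CN)4(en)]^2-: Each cyanide is −1; ethylenediamine is neutral; balancing the −2 overall charge requires Mn(II). Mn sits in group 7, so the d-electron count is 7 − 2 = 5. Cyanide is a strong-field ligand (high in the spectrochemical series) for a first-row metal, so the complex is low-spin. The d⁵ configuration leaves the e_g set evenly filled (or empty) — no strong Jahn–Teller driving force.
[MnCl4(OH)2]^3-: Each chloride is −1; each hydroxide is −1; balancing the −3 overall charge requires Mn(III). Group 7 minus oxidation state 3 gives a d⁴ configuration. Chloride and hydroxide are weak-field ligands for a first-row metal, so the complex is high-spin. The t₂g³e_g¹ (high-spin) configuration has an unevenly filled e_g set; the Jahn–Teller theorem predicts a tetragonal distortion (typically axial elongation) to lift the degeneracy.

[MnCl4(OH)2]^3-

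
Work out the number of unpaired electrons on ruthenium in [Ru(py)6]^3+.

Summing ligand charges against the +3 overall charge gives an oxidation state of +3 for ruthenium.
Group 8 minus oxidation state 3 gives a d⁵ configuration.
The spin state decides the count: a 4d ion has a large Δₒ and is invariably low-spin.
An octahedral low-spin d⁵ ion is t₂g⁵e_g⁰, giving 1 unpaired electron.

1 unpaired electron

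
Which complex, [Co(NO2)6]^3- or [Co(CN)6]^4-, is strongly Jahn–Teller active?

[Co(NO2)6]^3-: Each nitro (N-bound nitrite) is −1; balancing the −3 overall charge requires Co(III). Co sits in group 9, so the d-electron count is 9 − 3 = 6. Co(III) has an exceptionally large octahedral splitting and is low-spin with essentially every ligand except fluoride. The d⁶ configuration leaves the e_g set evenly filled (or empty) — no strong Jahn–Teller driving force.
[Co(CN)6]^4-: Summing ligand charges against the −4 overall charge gives an oxidation state of +2 for cobalt. Group 9 minus oxidation state 2 gives a d⁷ configuration. Cyanide is a strong-field ligand (high in the spectrochemical series) for a first-row metal, so the complex is low-spin. The t₂g⁶e_g¹ (low-spin) configuration has an unevenly filled e_g set; the Jahn–Teller theorem predicts a tetragonal distortion (typically axial elongation) to lift the degeneracy.

[Co(CN)6]^4-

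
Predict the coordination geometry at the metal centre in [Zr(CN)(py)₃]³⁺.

Summing ligand charges against the +3 overall charge gives an oxidation state of +4 for zirconium.
Zirconium is a group-4 element; Zr(IV) is therefore d⁰.
Coordination number: 4.
A d⁰ ion has no crystal-field stabilisation preference between square planar and tetrahedral, so four ligands adopt the sterically favoured tetrahedral geometry.

tetrahedral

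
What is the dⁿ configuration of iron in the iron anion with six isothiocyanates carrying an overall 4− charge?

Each isothiocyanate is −1; balancing the −4 overall charge requires Fe(II).
Iron is a group-8 element; Fe(II) is therefore d⁶.

d⁶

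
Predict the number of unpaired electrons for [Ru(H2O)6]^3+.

Water is neutral; balancing the +3 overall charge requires Ru(III).
Ru sits in group 8, so the d-electron count is 8 − 3 = 5.
The spin state decides the count: a 4d ion has a large Δₒ and is invariably low-spin.
An octahedral low-spin d⁵ ion is t₂g⁵e_g⁰, giving 1 unpaired electron.

1 unpaired electron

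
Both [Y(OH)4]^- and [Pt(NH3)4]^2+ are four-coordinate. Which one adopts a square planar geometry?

[Pt(NH3)4]^2+

For [Y(OH)4]^-: Each hydroxide is −1; balancing the −1 overall charge requires Y(III). Yttrium is a group-3 element; Y(III) is therefore d⁰. A d⁰ ion has no crystal-field stabilisation preference between square planar and tetrahedral, so four ligands adopt the sterically favoured tetrahedral geometry. → tetrahedral.
For [Pt(NH3)4]^2+: Ammonia is neutral; balancing the +2 overall charge requires Pt(II). Platinum is a group-10 element; Pt(II) is therefore d⁸. A 5d d⁸ ion has a large crystal-field splitting; square planar leaves the high-energy d_{x²−y²} orbital empty and maximises CFSE. → square planar.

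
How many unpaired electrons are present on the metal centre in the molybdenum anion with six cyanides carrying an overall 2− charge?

2

Each cyanide is −1; balancing the −2 overall charge requires Mo(IV).
Mo sits in group 6, so the d-electron count is 6 − 4 = 2.
In an octahedral field the d² configuration is t₂g²e_g⁰ (only one arrangement possible), giving 2 unpaired electrons.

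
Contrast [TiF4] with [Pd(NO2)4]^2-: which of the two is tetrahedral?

For [TiF4]: Ligand charges: each fluoride is −1. With an overall charge of 0 the titanium centre must be in the +4 oxidation state. Ti sits in group 4, so the d-electron count is 4 − 4 = 0. A d⁰ ion has no crystal-field stabilisation preference between square planar and tetrahedral, so four ligands adopt the sterically favoured tetrahedral geometry. → tetrahedral.
For [Pd(NO2)4]^2-: Each nitro (N-bound nitrite) is −1; balancing the −2 overall charge requires Pd(II). Group 10 minus oxidation state 2 gives a d⁸ configuration. A 4d d⁸ ion has a large crystal-field splitting; square planar leaves the high-energy d_{x²−y²} orbital empty and maximises CFSE. → square planar.

[TiF4]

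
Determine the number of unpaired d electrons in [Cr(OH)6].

0 unpaired electrons

Summing ligand charges against the 0 overall charge gives an oxidation state of +6 for chromium.
Chromium is a group-6 element; Cr(VI) is therefore d⁰.
In an octahedral field the d⁰ configuration is t₂g⁰e_g⁰, giving 0 unpaired electrons.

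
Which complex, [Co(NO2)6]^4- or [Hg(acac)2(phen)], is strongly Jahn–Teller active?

[Co(NO2)6]^4-: Ligand charges: each nitro (N-bound nitrite) is −1. With an overall charge of −4 the cobalt centre must be in the +2 oxidation state. Group 9 minus oxidation state 2 gives a d⁷ configuration. Nitro (N-bound nitrite) is a strong-field ligand (high in the spectrochemical series) for a first-row metal, so the complex is low-spin. The t₂g⁶e_g¹ (low-spin) configuration has an unevenly filled e_g set; the Jahn–Teller theorem predicts a tetragonal distortion (typically axial elongation) to lift the degeneracy.
[Hg(acac)2(phen)]: Summing ligand charges against the 0 overall charge gives an oxidation state of +2 for mercury. Hg sits in group 12, so the d-electron count is 12 − 2 = 10. The d¹⁰ configuration leaves the e_g set evenly filled (or empty) — no strong Jahn–Teller driving force.

[Co(NO2)6]^4-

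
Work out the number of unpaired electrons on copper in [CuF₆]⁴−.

Summing ligand charges against the −4 overall charge gives an oxidation state of +2 for copper.
Cu sits in group 11, so the d-electron count is 11 − 2 = 9.
In an octahedral field the d⁹ configuration is t₂g⁶e_g³ (only one arrangement possible), giving 1 unpaired electron.

1 unpaired electron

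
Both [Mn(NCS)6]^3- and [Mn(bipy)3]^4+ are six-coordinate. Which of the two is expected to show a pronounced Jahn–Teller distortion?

[Mn(NCS)6]^3-

[Mn(NCS)6]^3-: Ligand charges: each isothiocyanate is −1. With an overall charge of −3 the manganese centre must be in the +3 oxidation state. Mn sits in group 7, so the d-electron count is 7 − 3 = 4. Isothiocyanate is a weak-field ligand for a first-row metal, so the complex is high-spin. The t₂g³e_g¹ (high-spin) configuration has an unevenly filled e_g set; the Jahn–Teller theorem predicts a tetragonal distortion (typically axial elongation) to lift the degeneracy.
[Mn(bipy)3]^4+: Summing ligand charges against the +4 overall charge gives an oxidation state of +4 for manganese. Group 7 minus oxidation state 4 gives a d³ configuration. The d³ configuration leaves the e_g set evenly filled (or empty) — no strong Jahn–Teller driving force.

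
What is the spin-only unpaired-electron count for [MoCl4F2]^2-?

2

Each chloride is −1; each fluoride is −1; balancing the −2 overall charge requires Mo(IV).
Mo sits in group 6, so the d-electron count is 6 − 4 = 2.
In an octahedral field the d² configuration is t₂g²e_g⁰ (only one arrangement possible), giving 2 unpaired electrons.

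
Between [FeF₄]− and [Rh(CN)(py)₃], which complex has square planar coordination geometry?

[Rh(CN)(py)₃]

For [FeF₄]−: Ligand charges: each fluoride is −1. With an overall charge of −1 the iron centre must be in the +3 oxidation state. Group 8 minus oxidation state 3 gives a d⁵ configuration. A high-spin d⁵ ion has zero CFSE in either geometry, so four ligands adopt the sterically favoured tetrahedral geometry. → tetrahedral.
For [Rh(CN)(py)₃]: Ligand charges: each cyanide is −1; pyridine is neutral. With an overall charge of 0 the rhodium centre must be in the +1 oxidation state. Rh sits in group 9, so the d-electron count is 9 − 1 = 8. A 4d d⁸ ion has a large crystal-field splitting; square planar leaves the high-energy d_{x²−y²} orbital empty and maximises CFSE. → square planar.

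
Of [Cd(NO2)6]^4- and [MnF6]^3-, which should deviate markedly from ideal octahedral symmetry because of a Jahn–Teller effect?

[Cd(NO2)6]^4-: Each nitro (N-bound nitrite) is −1; balancing the −4 overall charge requires Cd(II). Cadmium is a group-12 element; Cd(II) is therefore d¹⁰. The d¹⁰ configuration leaves the e_g set evenly filled (or empty) — no strong Jahn–Teller driving force.
[MnF6]^3-: Summing ligand charges against the −3 overall charge gives an oxidation state of +3 for manganese. Manganese is a group-7 element; Mn(III) is therefore d⁴. Fluoride is a weak-field ligand for a first-row metal, so the complex is high-spin. The t₂g³e_g¹ (high-spin) configuration has an unevenly filled e_g set; the Jahn–Teller theorem predicts a tetragonal distortion (typically axial elongation) to lift the degeneracy.

[MnF6]^3-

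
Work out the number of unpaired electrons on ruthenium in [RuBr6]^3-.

Ligand charges: each bromide is −1. With an overall charge of −3 the ruthenium centre must be in the +3 oxidation state.
Group 8 minus oxidation state 3 gives a d⁵ configuration.
The spin state decides the count: a 4d ion has a large Δₒ and is invariably low-spin.
An octahedral low-spin d⁵ ion is t₂g⁵e_g⁰, giving 1 unpaired electron.

1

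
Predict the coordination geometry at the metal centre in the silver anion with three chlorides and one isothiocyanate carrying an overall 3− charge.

Each chloride is −1; each isothiocyanate is −1; balancing the −3 overall charge requires Ag(I).
Silver is a group-11 element; Ag(I) is therefore d¹⁰.
Coordination number: 4.
A d¹⁰ ion has no crystal-field stabilisation preference between square planar and tetrahedral, so four ligands adopt the sterically favoured tetrahedral geometry.

tetrahedral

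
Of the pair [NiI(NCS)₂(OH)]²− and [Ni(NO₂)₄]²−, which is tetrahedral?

[NiI(NCS)₂(OH)]²−

For [NiI(NCS)₂(OH)]²−: Each iodide is −1; each isothiocyanate is −1; each hydroxide is −1; balancing the −2 overall charge requires Ni(II). Nickel is a group-10 element; Ni(II) is therefore d⁸. Hydroxide, iodide, and isothiocyanate are weak-field ligands. With weak-field ligands the CFSE gain from square planar is small, so a 3d d⁸ ion takes the sterically preferred tetrahedral geometry. → tetrahedral.
For [Ni(NO₂)₄]²−: Summing ligand charges against the −2 overall charge gives an oxidation state of +2 for nickel. Nickel is a group-10 element; Ni(II) is therefore d⁸. Nitro (N-bound nitrite) is a strong-field ligand (high in the spectrochemical series). A 3d d⁸ ion with strong-field ligands gains enough CFSE to favour square planar over tetrahedral. → square planar.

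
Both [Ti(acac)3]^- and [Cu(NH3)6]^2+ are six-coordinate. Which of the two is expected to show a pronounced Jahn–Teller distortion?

[Cu(NH3)6]^2+

[Ti(acac)3]^-: Summing ligand charges against the −1 overall charge gives an oxidation state of +2 for titanium. Titanium is a group-4 element; Ti(II) is therefore d². The d² configuration leaves the e_g set evenly filled (or empty) — no strong Jahn–Teller driving force.
[Cu(NH3)6]^2+: Summing ligand charges against the +2 overall charge gives an oxidation state of +2 for copper. Group 11 minus oxidation state 2 gives a d⁹ configuration. The t₂g⁶e_g³ configuration has an unevenly filled e_g set; the Jahn–Teller theorem predicts a tetragonal distortion (typically axial elongation) to lift the degeneracy.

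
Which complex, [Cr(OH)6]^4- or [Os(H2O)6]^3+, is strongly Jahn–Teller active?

[Cr(OH)6]^4-: Each hydroxide is −1; balancing the −4 overall charge requires Cr(II). Cr sits in group 6, so the d-electron count is 6 − 2 = 4. Hydroxide is a weak-field ligand for a first-row metal, so the complex is high-spin. The t₂g³e_g¹ (high-spin) configuration has an unevenly filled e_g set; the Jahn–Teller theorem predicts a tetragonal distortion (typically axial elongation) to lift the degeneracy.
[Os(H2O)6]^3+: Summing ligand charges against the +3 overall charge gives an oxidation state of +3 for osmium. Os sits in group 8, so the d-electron count is 8 − 3 = 5. A 5d ion has a large Δₒ and is invariably low-spin. The d⁵ configuration leaves the e_g set evenly filled (or empty) — no strong Jahn–Teller driving force.

[Cr(OH)6]^4-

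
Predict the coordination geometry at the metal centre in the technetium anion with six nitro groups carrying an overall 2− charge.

octahedral

Ligand charges: each nitro (N-bound nitrite) is −1. With an overall charge of −2 the technetium centre must be in the +4 oxidation state.
Technetium is a group-7 element; Tc(IV) is therefore d³.
Coordination number: 6.
Six donors around a single metal centre give an octahedral coordination sphere.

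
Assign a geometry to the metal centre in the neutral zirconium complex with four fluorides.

Summing ligand charges against the 0 overall charge gives an oxidation state of +4 for zirconium.
Zr sits in group 4, so the d-electron count is 4 − 4 = 0.
With 4 monodentate ligands the coordination number is 4.
A d⁰ ion has no crystal-field stabilisation preference between square planar and tetrahedral, so four ligands adopt the sterically favoured tetrahedral geometry.

tetrahedral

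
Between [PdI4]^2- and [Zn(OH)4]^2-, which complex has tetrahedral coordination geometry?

For [PdI4]^2-: Ligand charges: each iodide is −1. With an overall charge of −2 the palladium centre must be in the +2 oxidation state. Palladium is a group-10 element; Pd(II) is therefore d⁸. A 4d d⁸ ion has a large crystal-field splitting; square planar leaves the high-energy d_{x²−y²} orbital empty and maximises CFSE. → square planar.
For [Zn(OH)4]^2-: Ligand charges: each hydroxide is −1. With an overall charge of −2 the zinc centre must be in the +2 oxidation state. Zinc is a group-12 element; Zn(II) is therefore d¹⁰. A d¹⁰ ion has no crystal-field stabilisation preference between square planar and tetrahedral, so four ligands adopt the sterically favoured tetrahedral geometry. → tetrahedral.

[Zn(OH)4]^2-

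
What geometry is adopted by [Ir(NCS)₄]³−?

square planar

Each isothiocyanate is −1; balancing the −3 overall charge requires Ir(I).
Ir sits in group 9, so the d-electron count is 9 − 1 = 8.
With 4 monodentate ligands the coordination number is 4.
A 5d d⁸ ion has a large crystal-field splitting; square planar leaves the high-energy d_{x²−y²} orbital empty and maximises CFSE.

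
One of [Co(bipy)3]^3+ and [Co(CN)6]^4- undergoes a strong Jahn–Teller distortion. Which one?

[Co(CN)6]^4-

[Co(bipy)3]^3+: 2,2′-bipyridine is neutral; balancing the +3 overall charge requires Co(III). Co sits in group 9, so the d-electron count is 9 − 3 = 6. Co(III) has an exceptionally large octahedral splitting and is low-spin with essentially every ligand except fluoride. The d⁶ configuration leaves the e_g set evenly filled (or empty) — no strong Jahn–Teller driving force.
[Co(CN)6]^4-: Ligand charges: each cyanide is −1. With an overall charge of −4 the cobalt centre must be in the +2 oxidation state. Co sits in group 9, so the d-electron count is 9 − 2 = 7. Cyanide is a strong-field ligand (high in the spectrochemical series) for a first-row metal, so the complex is low-spin. The t₂g⁶e_g¹ (low-spin) configuration has an unevenly filled e_g set; the Jahn–Teller theorem predicts a tetragonal distortion (typically axial elongation) to lift the degeneracy.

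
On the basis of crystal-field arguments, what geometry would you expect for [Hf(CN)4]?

Each cyanide is −1; balancing the 0 overall charge requires Hf(IV).
Hf sits in group 4, so the d-electron count is 4 − 4 = 0.
Coordination number: 4.
A d⁰ ion has no crystal-field stabilisation preference between square planar and tetrahedral, so four ligands adopt the sterically favoured tetrahedral geometry.

tetrahedral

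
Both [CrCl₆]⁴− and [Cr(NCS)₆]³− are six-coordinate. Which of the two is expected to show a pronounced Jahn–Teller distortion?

[CrCl₆]⁴−: Summing ligand charges against the −4 overall charge gives an oxidation state of +2 for chromium. Cr sits in group 6, so the d-electron count is 6 − 2 = 4. Chloride is a weak-field ligand for a first-row metal, so the complex is high-spin. The t₂g³e_g¹ (high-spin) configuration has an unevenly filled e_g set; the Jahn–Teller theorem predicts a tetragonal distortion (typically axial elongation) to lift the degeneracy.
[Cr(NCS)₆]³−: Summing ligand charges against the −3 overall charge gives an oxidation state of +3 for chromium. Group 6 minus oxidation state 3 gives a d³ configuration. The d³ configuration leaves the e_g set evenly filled (or empty) — no strong Jahn–Teller driving force.

[CrCl₆]⁴−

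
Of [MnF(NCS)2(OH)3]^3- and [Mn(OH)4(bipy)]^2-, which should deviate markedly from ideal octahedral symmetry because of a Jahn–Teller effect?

[MnF(NCS)2(OH)3]^3-

[MnF(NCS)2(OH)3]^3-: Each fluoride is −1; each isothiocyanate is −1; each hydroxide is −1; balancing the −3 overall charge requires Mn(III). Manganese is a group-7 element; Mn(III) is therefore d⁴. Fluoride, hydroxide, and isothiocyanate are weak-field ligands for a first-row metal, so the complex is high-spin. The t₂g³e_g¹ (high-spin) configuration has an unevenly filled e_g set; the Jahn–Teller theorem predicts a tetragonal distortion (typically axial elongation) to lift the degeneracy.
[Mn(OH)4(bipy)]^2-: Each hydroxide is −1; 2,2′-bipyridine is neutral; balancing the −2 overall charge requires Mn(II). Manganese is a group-7 element; Mn(II) is therefore d⁵. Hydroxide is a weak-field ligand for a first-row metal, so the complex is high-spin. The d⁵ configuration leaves the e_g set evenly filled (or empty) — no strong Jahn–Teller driving force.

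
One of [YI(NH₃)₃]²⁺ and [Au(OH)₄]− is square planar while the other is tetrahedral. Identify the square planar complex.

For [YI(NH₃)₃]²⁺: Ligand charges: each iodide is −1; ammonia is neutral. With an overall charge of +2 the yttrium centre must be in the +3 oxidation state. Yttrium is a group-3 element; Y(III) is therefore d⁰. A d⁰ ion has no crystal-field stabilisation preference between square planar and tetrahedral, so four ligands adopt the sterically favoured tetrahedral geometry. → tetrahedral.
For [Au(OH)₄]−: Each hydroxide is −1; balancing the −1 overall charge requires Au(III). Au sits in group 11, so the d-electron count is 11 − 3 = 8. A 5d d⁸ ion has a large crystal-field splitting; square planar leaves the high-energy d_{x²−y²} orbital empty and maximises CFSE. → square planar.

[Au(OH)₄]−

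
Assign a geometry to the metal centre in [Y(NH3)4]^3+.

tetrahedral

Summing ligand charges against the +3 overall charge gives an oxidation state of +3 for yttrium.
Yttrium is a group-3 element; Y(III) is therefore d⁰.
Coordination number: 4.
A d⁰ ion has no crystal-field stabilisation preference between square planar and tetrahedral, so four ligands adopt the sterically favoured tetrahedral geometry.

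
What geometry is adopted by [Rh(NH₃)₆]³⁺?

Ammonia is neutral; balancing the +3 overall charge requires Rh(III).
Rh sits in group 9, so the d-electron count is 9 − 3 = 6.
With 6 monodentate ligands the coordination number is 6.
Six donors around a single metal centre give an octahedral coordination sphere.

octahedral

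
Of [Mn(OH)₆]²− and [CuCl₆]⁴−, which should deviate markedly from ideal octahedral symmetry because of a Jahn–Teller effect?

[Mn(OH)₆]²−: Ligand charges: each hydroxide is −1. With an overall charge of −2 the manganese centre must be in the +4 oxidation state. Mn sits in group 7, so the d-electron count is 7 − 4 = 3. The d³ configuration leaves the e_g set evenly filled (or empty) — no strong Jahn–Teller driving force.
[CuCl₆]⁴−: Ligand charges: each chloride is −1. With an overall charge of −4 the copper centre must be in the +2 oxidation state. Cu sits in group 11, so the d-electron count is 11 − 2 = 9. The t₂g⁶e_g³ configuration has an unevenly filled e_g set; the Jahn–Teller theorem predicts a tetragonal distortion (typically axial elongation) to lift the degeneracy.

[CuCl₆]⁴−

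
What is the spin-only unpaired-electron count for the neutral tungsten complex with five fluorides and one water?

Summing ligand charges against the 0 overall charge gives an oxidation state of +5 for tungsten.
W sits in group 6, so the d-electron count is 6 − 5 = 1.
In an octahedral field the d¹ configuration is t₂g¹e_g⁰ (only one arrangement possible), giving 1 unpaired electron.

1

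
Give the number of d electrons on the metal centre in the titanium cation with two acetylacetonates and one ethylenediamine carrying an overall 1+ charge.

d¹

Ligand charges: each acetylacetonate is −1; ethylenediamine is neutral. With an overall charge of +1 the titanium centre must be in the +3 oxidation state.
Group 4 minus oxidation state 3 gives a d¹ configuration.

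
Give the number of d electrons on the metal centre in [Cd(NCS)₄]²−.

d¹⁰

Ligand charges: each isothiocyanate is −1. With an overall charge of −2 the cadmium centre must be in the +2 oxidation state.
Cadmium is a group-12 element; Cd(II) is therefore d¹⁰.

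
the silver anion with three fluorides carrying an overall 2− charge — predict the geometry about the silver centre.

trigonal planar

Ligand charges: each fluoride is −1. With an overall charge of −2 the silver centre must be in the +1 oxidation state.
Silver is a group-11 element; Ag(I) is therefore d¹⁰.
With 3 monodentate ligands the coordination number is 3.
Three ligands around a d¹⁰ centre minimise repulsion in a trigonal-planar arrangement.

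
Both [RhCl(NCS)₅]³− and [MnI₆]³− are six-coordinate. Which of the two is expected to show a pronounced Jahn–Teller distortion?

[RhCl(NCS)₅]³−: Summing ligand charges against the −3 overall charge gives an oxidation state of +3 for rhodium. Rhodium is a group-9 element; Rh(III) is therefore d⁶. A 4d ion has a large Δₒ and is invariably low-spin. The d⁶ configuration leaves the e_g set evenly filled (or empty) — no strong Jahn–Teller driving force.
[MnI₆]³−: Summing ligand charges against the −3 overall charge gives an oxidation state of +3 for manganese. Mn sits in group 7, so the d-electron count is 7 − 3 = 4. Iodide is a weak-field ligand for a first-row metal, so the complex is high-spin. The t₂g³e_g¹ (high-spin) configuration has an unevenly filled e_g set; the Jahn–Teller theorem predicts a tetragonal distortion (typically axial elongation) to lift the degeneracy.

[MnI₆]³−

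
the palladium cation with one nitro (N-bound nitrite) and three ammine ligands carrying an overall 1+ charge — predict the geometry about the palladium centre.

square planar

Ligand charges: each nitro (N-bound nitrite) is −1; ammonia is neutral. With an overall charge of +1 the palladium centre must be in the +2 oxidation state.
Pd sits in group 10, so the d-electron count is 10 − 2 = 8.
With 4 monodentate ligands the coordination number is 4.
A 4d d⁸ ion has a large crystal-field splitting; square planar leaves the high-energy d_{x²−y²} orbital empty and maximises CFSE.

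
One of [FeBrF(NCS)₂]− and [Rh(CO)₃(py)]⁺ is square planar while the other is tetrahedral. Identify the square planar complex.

For [FeBrF(NCS)₂]−: Ligand charges: each bromide is −1; each fluoride is −1; each isothiocyanate is −1. With an overall charge of −1 the iron centre must be in the +3 oxidation state. Group 8 minus oxidation state 3 gives a d⁵ configuration. A high-spin d⁵ ion has zero CFSE in either geometry, so four ligands adopt the sterically favoured tetrahedral geometry. → tetrahedral.
For [Rh(CO)₃(py)]⁺: Carbonyl is neutral; pyridine is neutral; balancing the +1 overall charge requires Rh(I). Rhodium is a group-9 element; Rh(I) is therefore d⁸. A 4d d⁸ ion has a large crystal-field splitting; square planar leaves the high-energy d_{x²−y²} orbital empty and maximises CFSE. → square planar.

[Rh(CO)₃(py)]⁺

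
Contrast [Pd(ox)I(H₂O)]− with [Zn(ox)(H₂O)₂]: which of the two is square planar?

[Pd(ox)I(H₂O)]−

For [Pd(ox)I(H₂O)]−: Summing ligand charges against the −1 overall charge gives an oxidation state of +2 for palladium. Pd sits in group 10, so the d-electron count is 10 − 2 = 8. A 4d d⁸ ion has a large crystal-field splitting; square planar leaves the high-energy d_{x²−y²} orbital empty and maximises CFSE. → square planar.
For [Zn(ox)(H₂O)₂]: Ligand charges: each oxalate is −2; water is neutral. With an overall charge of 0 the zinc centre must be in the +2 oxidation state. Zn sits in group 12, so the d-electron count is 12 − 2 = 10. A d¹⁰ ion has no crystal-field stabilisation preference between square planar and tetrahedral, so four ligands adopt the sterically favoured tetrahedral geometry. → tetrahedral.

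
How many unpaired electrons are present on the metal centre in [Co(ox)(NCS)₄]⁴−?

3 unpaired electrons

Summing ligand charges against the −4 overall charge gives an oxidation state of +2 for cobalt.
Cobalt is a group-9 element; Co(II) is therefore d⁷.
Counting donor atoms: 1×oxalate (bidentate) → 2 donors; 4×isothiocyanate (monodentate) → 4 donors. Coordination number = 6.
The spin state decides the count: Isothiocyanate and oxalate are weak-field ligands for a first-row metal, so the complex is high-spin.
An octahedral high-spin d⁷ ion is t₂g⁵e_g², giving 3 unpaired electrons.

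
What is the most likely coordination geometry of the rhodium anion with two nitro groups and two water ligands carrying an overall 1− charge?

Each nitro (N-bound nitrite) is −1; water is neutral; balancing the −1 overall charge requires Rh(I).
Rh sits in group 9, so the d-electron count is 9 − 1 = 8.
With 4 monodentate ligands the coordination number is 4.
A 4d d⁸ ion has a large crystal-field splitting; square planar leaves the high-energy d_{x²−y²} orbital empty and maximises CFSE.

square planar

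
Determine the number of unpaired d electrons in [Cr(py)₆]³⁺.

Ligand charges: pyridine is neutral. With an overall charge of +3 the chromium centre must be in the +3 oxidation state.
Group 6 minus oxidation state 3 gives a d³ configuration.
In an octahedral field the d³ configuration is t₂g³e_g⁰ (only one arrangement possible), giving 3 unpaired electrons.

3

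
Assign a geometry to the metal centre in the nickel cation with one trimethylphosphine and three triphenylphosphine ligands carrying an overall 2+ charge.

Summing ligand charges against the +2 overall charge gives an oxidation state of +2 for nickel.
Ni sits in group 10, so the d-electron count is 10 − 2 = 8.
Coordination number: 4.
Trimethylphosphine and triphenylphosphine are strong-field ligands (high in the spectrochemical series).
A 3d d⁸ ion with strong-field ligands gains enough CFSE to favour square planar over tetrahedral.

square planar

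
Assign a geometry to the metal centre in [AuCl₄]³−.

Summing ligand charges against the −3 overall charge gives an oxidation state of +1 for gold.
Au sits in group 11, so the d-electron count is 11 − 1 = 10.
Coordination number: 4.
A d¹⁰ ion has no crystal-field stabilisation preference between square planar and tetrahedral, so four ligands adopt the sterically favoured tetrahedral geometry.

tetrahedral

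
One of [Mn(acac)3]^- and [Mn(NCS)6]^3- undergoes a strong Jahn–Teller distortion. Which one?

[Mn(acac)3]^-: Each acetylacetonate is −1; balancing the −1 overall charge requires Mn(II). Manganese is a group-7 element; Mn(II) is therefore d⁵. Acetylacetonate is a weak-field ligand for a first-row metal, so the complex is high-spin. The d⁵ configuration leaves the e_g set evenly filled (or empty) — no strong Jahn–Teller driving force.
[Mn(NCS)6]^3-: Ligand charges: each isothiocyanate is −1. With an overall charge of −3 the manganese centre must be in the +3 oxidation state. Group 7 minus oxidation state 3 gives a d⁴ configuration. Isothiocyanate is a weak-field ligand for a first-row metal, so the complex is high-spin. The t₂g³e_g¹ (high-spin) configuration has an unevenly filled e_g set; the Jahn–Teller theorem predicts a tetragonal distortion (typically axial elongation) to lift the degeneracy.

[Mn(NCS)6]^3-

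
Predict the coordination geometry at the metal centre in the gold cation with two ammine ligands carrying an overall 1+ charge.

Ligand charges: ammonia is neutral. With an overall charge of +1 the gold centre must be in the +1 oxidation state.
Gold is a group-11 element; Au(I) is therefore d¹⁰.
Coordination number: 2.
A d¹⁰ ion with only two ligands adopts a linear arrangement (sp hybridisation; no CFSE preference).

linear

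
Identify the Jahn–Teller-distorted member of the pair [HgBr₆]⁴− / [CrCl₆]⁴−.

[HgBr₆]⁴−: Each bromide is −1; balancing the −4 overall charge requires Hg(II). Group 12 minus oxidation state 2 gives a d¹⁰ configuration. The d¹⁰ configuration leaves the e_g set evenly filled (or empty) — no strong Jahn–Teller driving force.
[CrCl₆]⁴−: Ligand charges: each chloride is −1. With an overall charge of −4 the chromium centre must be in the +2 oxidation state. Cr sits in group 6, so the d-electron count is 6 − 2 = 4. Chloride is a weak-field ligand for a first-row metal, so the complex is high-spin. The t₂g³e_g¹ (high-spin) configuration has an unevenly filled e_g set; the Jahn–Teller theorem predicts a tetragonal distortion (typically axial elongation) to lift the degeneracy.

[CrCl₆]⁴−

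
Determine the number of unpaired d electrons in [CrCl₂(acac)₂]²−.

Ligand charges: each chloride is −1; each acetylacetonate is −1. With an overall charge of −2 the chromium centre must be in the +2 oxidation state.
Chromium is a group-6 element; Cr(II) is therefore d⁴.
Counting donor atoms: 2×chloride (monodentate) → 2 donors; 2×acetylacetonate (bidentate) → 4 donors. Coordination number = 6.
The spin state decides the count: Acetylacetonate and chloride are weak-field ligands for a first-row metal, so the complex is high-spin.
An octahedral high-spin d⁴ ion is t₂g³e_g¹, giving 4 unpaired electrons.

4 unpaired electrons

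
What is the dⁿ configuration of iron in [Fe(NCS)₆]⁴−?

d⁶

Each isothiocyanate is −1; balancing the −4 overall charge requires Fe(II).
Iron is a group-8 element; Fe(II) is therefore d⁶.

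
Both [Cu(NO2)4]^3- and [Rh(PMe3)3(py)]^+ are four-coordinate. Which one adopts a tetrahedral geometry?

For [Cu(NO2)4]^3-: Ligand charges: each nitro (N-bound nitrite) is −1. With an overall charge of −3 the copper centre must be in the +1 oxidation state. Copper is a group-11 element; Cu(I) is therefore d¹⁰. A d¹⁰ ion has no crystal-field stabilisation preference between square planar and tetrahedral, so four ligands adopt the sterically favoured tetrahedral geometry. → tetrahedral.
For [Rh(PMe3)3(py)]^+: Ligand charges: trimethylphosphine is neutral; pyridine is neutral. With an overall charge of +1 the rhodium centre must be in the +1 oxidation state. Rhodium is a group-9 element; Rh(I) is therefore d⁸. A 4d d⁸ ion has a large crystal-field splitting; square planar leaves the high-energy d_{x²−y²} orbital empty and maximises CFSE. → square planar.

[Cu(NO2)4]^3-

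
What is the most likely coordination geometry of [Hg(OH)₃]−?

Summing ligand charges against the −1 overall charge gives an oxidation state of +2 for mercury.
Group 12 minus oxidation state 2 gives a d¹⁰ configuration.
With 3 monodentate ligands the coordination number is 3.
Three ligands around a d¹⁰ centre minimise repulsion in a trigonal-planar arrangement.

trigonal planar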